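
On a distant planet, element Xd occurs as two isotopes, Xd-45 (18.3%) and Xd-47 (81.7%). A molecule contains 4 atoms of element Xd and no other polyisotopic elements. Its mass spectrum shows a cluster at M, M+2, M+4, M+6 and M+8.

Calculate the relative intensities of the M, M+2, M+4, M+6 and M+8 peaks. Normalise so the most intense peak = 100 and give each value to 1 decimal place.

Each Xd atom is independently Xd-45 (p = 0.183) or Xd-47 (q = 0.817); the cluster is the binomial expansion (p + q)^4.
P(M) = 0.183^4 = 0.001122
P(M+2) = 4 × 0.183^3 × 0.817^1 = 0.020028
P(M+4) = 6 × 0.183^2 × 0.817^2 = 0.134121
P(M+6) = 4 × 0.183^1 × 0.817^3 = 0.399188
P(M+8) = 0.817^4 = 0.445542
The M+8 peak is largest (0.445542); scaling to 100 gives 0.3 : 4.5 : 30.1 : 89.6 : 100.0.

0.3 : 4.5 : 30.1 : 89.6 : 100.0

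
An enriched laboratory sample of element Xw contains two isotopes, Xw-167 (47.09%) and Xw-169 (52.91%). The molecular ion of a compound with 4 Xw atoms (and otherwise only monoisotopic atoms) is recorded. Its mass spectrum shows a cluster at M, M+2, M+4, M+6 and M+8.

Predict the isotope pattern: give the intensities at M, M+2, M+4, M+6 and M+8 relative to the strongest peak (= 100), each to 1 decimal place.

Each Xw atom is independently Xw-167 (p = 0.4709) or Xw-169 (q = 0.5291); the cluster is the binomial expansion (p + q)^4.
P(M) = 0.4709^4 = 0.049172
P(M+2) = 4 × 0.4709^3 × 0.5291^1 = 0.220996
P(M+4) = 6 × 0.4709^2 × 0.5291^2 = 0.372464
P(M+6) = 4 × 0.4709^1 × 0.5291^3 = 0.278999
P(M+8) = 0.5291^4 = 0.078370
The M+4 peak is largest (0.372464); scaling to 100 gives 13.2 : 59.3 : 100.0 : 74.9 : 21.0.

13.2 : 59.3 : 100.0 : 74.9 : 21.0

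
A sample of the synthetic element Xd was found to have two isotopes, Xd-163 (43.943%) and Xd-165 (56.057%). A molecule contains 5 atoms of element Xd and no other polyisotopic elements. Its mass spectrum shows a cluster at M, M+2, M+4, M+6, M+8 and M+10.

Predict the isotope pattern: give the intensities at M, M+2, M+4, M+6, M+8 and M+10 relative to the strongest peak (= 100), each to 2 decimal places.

4.82 : 30.72 : 78.39 : 100.00 : 63.78 : 16.27

Each Xd atom is independently Xd-163 (p = 0.43943) or Xd-165 (q = 0.56057); the cluster is the binomial expansion (p + q)^5.
P(M) = 0.43943^5 = 0.016385
P(M+2) = 5 × 0.43943^4 × 0.56057^1 = 0.104510
P(M+4) = 10 × 0.43943^3 × 0.56057^2 = 0.266642
P(M+6) = 10 × 0.43943^2 × 0.56057^3 = 0.340149
P(M+8) = 5 × 0.43943^1 × 0.56057^4 = 0.216960
P(M+10) = 0.56057^5 = 0.055354
The M+6 peak is largest (0.340149); scaling to 100 gives 4.82 : 30.72 : 78.39 : 100.00 : 63.78 : 16.27.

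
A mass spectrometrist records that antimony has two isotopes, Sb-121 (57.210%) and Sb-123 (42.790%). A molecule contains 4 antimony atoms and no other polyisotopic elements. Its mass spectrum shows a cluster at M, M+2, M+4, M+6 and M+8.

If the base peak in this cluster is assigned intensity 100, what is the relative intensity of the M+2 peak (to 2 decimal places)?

89.13

(0.57210 + 0.42790)^4 gives M 0.1071, M+2 0.3205, M+4 0.3596, M+6 0.1793, M+8 0.0335; the largest is M+4.
P(M+4) = C(4,2) × 0.57210^2 × 0.42790^2 = 6 × 0.32729841 × 0.18309841 = 0.359567 (base)
P(M+2) = C(4,1) × 0.57210^3 × 0.42790^1 = 4 × 0.18724742 × 0.4279 = 0.320493
Relative intensity = 0.320493 / 0.359567 × 100 = 89.13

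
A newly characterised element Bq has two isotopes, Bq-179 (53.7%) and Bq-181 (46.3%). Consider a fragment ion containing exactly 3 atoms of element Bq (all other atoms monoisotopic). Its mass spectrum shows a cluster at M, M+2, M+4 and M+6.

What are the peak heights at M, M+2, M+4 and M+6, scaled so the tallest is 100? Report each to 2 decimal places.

38.66 : 100.00 : 86.22 : 24.78

Each Bq atom is independently Bq-179 (p = 0.537) or Bq-181 (q = 0.463); the cluster is the binomial expansion (p + q)^3.
P(M) = 0.537^3 = 0.154854
P(M+2) = 3 × 0.537^2 × 0.463^1 = 0.400545
P(M+4) = 3 × 0.537^1 × 0.463^2 = 0.345348
P(M+6) = 0.463^3 = 0.099253
The M+2 peak is largest (0.400545); scaling to 100 gives 38.66 : 100.00 : 86.22 : 24.78.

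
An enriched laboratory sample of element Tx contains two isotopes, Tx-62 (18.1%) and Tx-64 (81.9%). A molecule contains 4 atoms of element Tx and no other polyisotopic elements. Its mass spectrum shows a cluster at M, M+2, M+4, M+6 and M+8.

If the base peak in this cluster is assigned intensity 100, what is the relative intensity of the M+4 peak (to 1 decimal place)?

29.3

Term probabilities: M 0.0011, M+2 0.0194, M+4 0.1318, M+6 0.3977, M+8 0.4499. Base peak = M+8.
P(M+8) = C(4,4) × 0.181^0 × 0.819^4 = 1 × 1.0000 × 0.44992032 = 0.449920 (base)
P(M+4) = C(4,2) × 0.181^2 × 0.819^2 = 6 × 0.032761 × 0.670761 = 0.131849
Relative intensity = 0.131849 / 0.449920 × 100 = 29.3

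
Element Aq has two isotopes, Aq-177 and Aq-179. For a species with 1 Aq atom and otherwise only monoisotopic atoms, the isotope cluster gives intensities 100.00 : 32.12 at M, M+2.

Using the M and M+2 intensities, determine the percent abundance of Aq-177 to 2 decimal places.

75.69%

If p is the fraction of Aq that is Aq-177, then I(M+2)/I(M) = [C(1,1)·p^0·(1−p)] / p^1 = 1·(1−p)/p = 32.12/100.00 = 0.3212
(1−p)/p = 0.3212/1 = 0.3212  ⇒  p = 1/(1 + 0.3212) = 0.7569
Aq-177: 75.69%, Aq-179: 24.31%.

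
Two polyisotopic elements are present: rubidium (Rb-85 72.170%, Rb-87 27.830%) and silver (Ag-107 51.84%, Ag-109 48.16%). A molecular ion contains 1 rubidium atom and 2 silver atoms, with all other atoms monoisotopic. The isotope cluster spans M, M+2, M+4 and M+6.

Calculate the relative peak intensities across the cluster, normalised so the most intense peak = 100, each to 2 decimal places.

44.57 : 100.00 : 70.40 : 14.83

Rubidium pattern (n=1): 0.7217 : 0.2783
Silver pattern (n=2): 0.26873856 : 0.49932288 : 0.23193856
Convolve the two distributions (both contribute in 2-u steps):
  M: 0.7217×0.26873856 = 0.193949
  M+2: 0.7217×0.49932288 + 0.2783×0.26873856 = 0.435151
  M+4: 0.7217×0.23193856 + 0.2783×0.49932288 = 0.306352
  M+6: 0.2783×0.23193856 = 0.064549
Scale to base peak (0.435151) = 100: 44.57 : 100.00 : 70.40 : 14.83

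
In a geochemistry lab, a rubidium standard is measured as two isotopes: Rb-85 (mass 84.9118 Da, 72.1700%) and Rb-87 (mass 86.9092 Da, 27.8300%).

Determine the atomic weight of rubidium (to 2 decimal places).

85.47 Da

The abundance-weighted mean is 0.721700 × 84.9118 + 0.278300 × 86.9092
= 61.28085 + 24.18683 = 85.46768 Da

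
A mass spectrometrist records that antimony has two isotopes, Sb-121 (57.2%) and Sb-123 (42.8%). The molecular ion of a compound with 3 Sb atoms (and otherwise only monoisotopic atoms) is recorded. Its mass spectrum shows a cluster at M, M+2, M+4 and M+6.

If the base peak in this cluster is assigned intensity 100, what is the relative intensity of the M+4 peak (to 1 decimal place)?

(0.572 + 0.428)^3 gives M 0.1871, M+2 0.4201, M+4 0.3143, M+6 0.0784; the largest is M+2.
P(M+2) = C(3,1) × 0.572^2 × 0.428^1 = 3 × 0.327184 × 0.4280 = 0.420104 (base)
P(M+4) = C(3,2) × 0.572^1 × 0.428^2 = 3 × 0.5720 × 0.183184 = 0.314344
Relative intensity = 0.314344 / 0.420104 × 100 = 74.8

74.8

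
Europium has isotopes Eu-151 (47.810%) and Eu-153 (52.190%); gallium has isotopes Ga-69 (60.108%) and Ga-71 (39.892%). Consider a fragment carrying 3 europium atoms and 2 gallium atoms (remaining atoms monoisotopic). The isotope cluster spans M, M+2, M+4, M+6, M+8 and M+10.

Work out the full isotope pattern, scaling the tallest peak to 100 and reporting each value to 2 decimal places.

11.96 : 55.04 : 100.00 : 89.55 : 39.48 : 6.85

Europium pattern (n=3): 0.10928391 : 0.3578871 : 0.39067407 : 0.14215492
Gallium pattern (n=2): 0.36129717 : 0.47956567 : 0.15913717
Convolve the two distributions (both contribute in 2-u steps):
  M: 0.10928391×0.36129717 = 0.039484
  M+2: 0.10928391×0.47956567 + 0.3578871×0.36129717 = 0.181712
  M+4: 0.10928391×0.15913717 + 0.3578871×0.47956567 + 0.39067407×0.36129717 = 0.330171
  M+6: 0.3578871×0.15913717 + 0.39067407×0.47956567 + 0.14215492×0.36129717 = 0.295667
  M+8: 0.39067407×0.15913717 + 0.14215492×0.47956567 = 0.130343
  M+10: 0.14215492×0.15913717 = 0.022622
Scale to base peak (0.330171) = 100: 11.96 : 55.04 : 100.00 : 89.55 : 39.48 : 6.85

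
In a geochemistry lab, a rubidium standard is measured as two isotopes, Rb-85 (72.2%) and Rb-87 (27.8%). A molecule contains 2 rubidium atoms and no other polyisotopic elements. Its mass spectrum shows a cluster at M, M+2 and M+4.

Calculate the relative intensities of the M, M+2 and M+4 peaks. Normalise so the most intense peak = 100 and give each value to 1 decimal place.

Expanding (0.722 + 0.278)^2:
P(M) = 0.722^2 = 0.521284
P(M+2) = 2 × 0.722^1 × 0.278^1 = 0.401432
P(M+4) = 0.278^2 = 0.077284
The M peak is largest (0.521284); scaling to 100 gives 100.0 : 77.0 : 14.8.

100.0 : 77.0 : 14.8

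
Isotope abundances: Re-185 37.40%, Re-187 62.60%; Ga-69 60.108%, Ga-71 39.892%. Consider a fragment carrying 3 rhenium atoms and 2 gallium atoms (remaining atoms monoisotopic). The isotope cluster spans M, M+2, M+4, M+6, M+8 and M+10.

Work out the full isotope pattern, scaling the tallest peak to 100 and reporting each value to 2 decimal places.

5.54 : 35.16 : 85.90 : 100.00 : 54.97 : 11.44

Rhenium pattern (n=3): 0.05231362 : 0.26268713 : 0.43968487 : 0.24531438
Gallium pattern (n=2): 0.36129717 : 0.47956567 : 0.15913717
Convolve the two distributions (both contribute in 2-u steps):
  M: 0.05231362×0.36129717 = 0.018901
  M+2: 0.05231362×0.47956567 + 0.26268713×0.36129717 = 0.119996
  M+4: 0.05231362×0.15913717 + 0.26268713×0.47956567 + 0.43968487×0.36129717 = 0.293158
  M+6: 0.26268713×0.15913717 + 0.43968487×0.47956567 + 0.24531438×0.36129717 = 0.341292
  M+8: 0.43968487×0.15913717 + 0.24531438×0.47956567 = 0.187615
  M+10: 0.24531438×0.15913717 = 0.039039
Scale to base peak (0.341292) = 100: 5.54 : 35.16 : 85.90 : 100.00 : 54.97 : 11.44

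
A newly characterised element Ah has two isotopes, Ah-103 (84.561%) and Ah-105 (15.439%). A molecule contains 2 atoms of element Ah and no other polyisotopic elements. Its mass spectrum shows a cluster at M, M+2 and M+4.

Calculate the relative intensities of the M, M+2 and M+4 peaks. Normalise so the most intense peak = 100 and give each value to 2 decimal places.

100.00 : 36.52 : 3.33

Each Ah atom is independently Ah-103 (p = 0.84561) or Ah-105 (q = 0.15439); the cluster is the binomial expansion (p + q)^2.
P(M) = 0.84561^2 = 0.715056
P(M+2) = 2 × 0.84561^1 × 0.15439^1 = 0.261107
P(M+4) = 0.15439^2 = 0.023836
The M peak is largest (0.715056); scaling to 100 gives 100.00 : 36.52 : 3.33.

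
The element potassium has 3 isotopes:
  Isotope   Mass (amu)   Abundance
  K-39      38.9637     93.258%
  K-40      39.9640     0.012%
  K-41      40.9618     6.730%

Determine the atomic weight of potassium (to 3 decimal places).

39.098 amu

Ar = Σ fᵢ·mᵢ = 0.93258 × 38.9637 + 0.00012 × 39.9640 + 0.06730 × 40.9618
= 36.33677 + 0.00480 + 2.75673 = 39.09830 amu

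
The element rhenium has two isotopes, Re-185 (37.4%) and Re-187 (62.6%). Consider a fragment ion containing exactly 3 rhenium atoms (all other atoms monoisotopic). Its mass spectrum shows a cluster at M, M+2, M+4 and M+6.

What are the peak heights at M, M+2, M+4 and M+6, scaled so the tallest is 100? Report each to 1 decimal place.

11.9 : 59.7 : 100.0 : 55.8

The 3 Re atoms are independent, so intensities follow the terms of (0.374 + 0.626)^3.
P(M) = 0.374^3 = 0.052314
P(M+2) = 3 × 0.374^2 × 0.626^1 = 0.262687
P(M+4) = 3 × 0.374^1 × 0.626^2 = 0.439685
P(M+6) = 0.626^3 = 0.245314
The M+4 peak is largest (0.439685); scaling to 100 gives 11.9 : 59.7 : 100.0 : 55.8.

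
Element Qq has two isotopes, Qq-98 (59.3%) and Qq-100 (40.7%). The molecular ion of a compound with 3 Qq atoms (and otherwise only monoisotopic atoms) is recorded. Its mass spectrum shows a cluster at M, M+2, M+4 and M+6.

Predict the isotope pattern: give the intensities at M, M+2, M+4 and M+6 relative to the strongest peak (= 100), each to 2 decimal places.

48.57 : 100.00 : 68.63 : 15.70

Each Qq atom is independently Qq-98 (p = 0.593) or Qq-100 (q = 0.407); the cluster is the binomial expansion (p + q)^3.
P(M) = 0.593^3 = 0.208528
P(M+2) = 3 × 0.593^2 × 0.407^1 = 0.429363
P(M+4) = 3 × 0.593^1 × 0.407^2 = 0.294690
P(M+6) = 0.407^3 = 0.067419
The M+2 peak is largest (0.429363); scaling to 100 gives 48.57 : 100.00 : 68.63 : 15.70.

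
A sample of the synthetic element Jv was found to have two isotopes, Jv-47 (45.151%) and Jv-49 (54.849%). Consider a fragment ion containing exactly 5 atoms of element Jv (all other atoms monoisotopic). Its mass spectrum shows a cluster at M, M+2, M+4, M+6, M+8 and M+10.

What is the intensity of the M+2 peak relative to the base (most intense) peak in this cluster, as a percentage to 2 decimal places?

33.88%

Term probabilities: M 0.0188, M+2 0.1140, M+4 0.2769, M+6 0.3364, M+8 0.2043, M+10 0.0496. Base peak = M+6.
P(M+6) = C(5,3) × 0.45151^2 × 0.54849^3 = 10 × 0.20386128 × 0.16500843 = 0.336388 (base)
P(M+2) = C(5,1) × 0.45151^4 × 0.54849^1 = 5 × 0.04155942 × 0.54849 = 0.113975
Relative intensity = 0.113975 / 0.336388 × 100 = 33.88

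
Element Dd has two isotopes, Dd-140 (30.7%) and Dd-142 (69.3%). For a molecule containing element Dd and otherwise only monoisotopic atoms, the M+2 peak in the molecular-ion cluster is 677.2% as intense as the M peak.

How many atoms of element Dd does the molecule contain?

3

With n Dd atoms, P(M+2)/P(M) = C(n,1)·p^(n−1)q / p^n = n·q/p = n · 0.693/0.307.
n = 6.772 × 0.307/0.693 = 3.00 ≈ 3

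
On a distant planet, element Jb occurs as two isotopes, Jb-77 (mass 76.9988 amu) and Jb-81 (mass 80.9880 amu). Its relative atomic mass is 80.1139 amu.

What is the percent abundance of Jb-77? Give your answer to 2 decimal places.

With x = fraction of Jb-77 (so Jb-81 is 1 − x):
76.9988·x + 80.9880·(1 − x) = 80.1139
(76.9988 − 80.9880)·x = 80.1139 − 80.9880
x = -0.8741 / -3.9892 = 0.21912 → 21.91% Jb-77, 78.09% Jb-81.

21.91%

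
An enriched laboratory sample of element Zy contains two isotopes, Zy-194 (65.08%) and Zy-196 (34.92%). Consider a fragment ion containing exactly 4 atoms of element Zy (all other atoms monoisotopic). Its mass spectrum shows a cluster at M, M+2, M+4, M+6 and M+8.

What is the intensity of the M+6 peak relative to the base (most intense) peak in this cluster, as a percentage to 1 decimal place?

Term probabilities: M 0.1794, M+2 0.3850, M+4 0.3099, M+6 0.1108, M+8 0.0149. Base peak = M+2.
P(M+2) = C(4,1) × 0.6508^3 × 0.3492^1 = 4 × 0.27564025 × 0.3492 = 0.385014 (base)
P(M+6) = C(4,3) × 0.6508^1 × 0.3492^3 = 4 × 0.6508 × 0.04258167 = 0.110849
Relative intensity = 0.110849 / 0.385014 × 100 = 28.8

28.8%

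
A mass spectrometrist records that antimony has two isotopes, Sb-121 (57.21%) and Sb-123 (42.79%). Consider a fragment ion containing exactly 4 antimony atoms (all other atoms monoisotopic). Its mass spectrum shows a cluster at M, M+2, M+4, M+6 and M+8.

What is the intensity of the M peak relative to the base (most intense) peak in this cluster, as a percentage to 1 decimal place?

29.8%

(0.5721 + 0.4279)^4 gives M 0.1071, M+2 0.3205, M+4 0.3596, M+6 0.1793, M+8 0.0335; the largest is M+4.
P(M+4) = C(4,2) × 0.5721^2 × 0.4279^2 = 6 × 0.32729841 × 0.18309841 = 0.359567 (base)
P(M) = C(4,0) × 0.5721^4 × 0.4279^0 = 1 × 0.10712425 × 1.0000 = 0.107124
Relative intensity = 0.107124 / 0.359567 × 100 = 29.8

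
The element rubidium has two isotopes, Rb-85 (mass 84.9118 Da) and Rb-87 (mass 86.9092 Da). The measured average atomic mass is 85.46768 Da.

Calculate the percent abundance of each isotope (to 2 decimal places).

With x = fraction of Rb-85 (so Rb-87 is 1 − x):
84.9118·x + 86.9092·(1 − x) = 85.46768
(84.9118 − 86.9092)·x = 85.46768 − 86.9092
x = -1.44152 / -1.9974 = 0.72170 → 72.17% Rb-85, 27.83% Rb-87.

Rb-85: 72.17%, Rb-87: 27.83%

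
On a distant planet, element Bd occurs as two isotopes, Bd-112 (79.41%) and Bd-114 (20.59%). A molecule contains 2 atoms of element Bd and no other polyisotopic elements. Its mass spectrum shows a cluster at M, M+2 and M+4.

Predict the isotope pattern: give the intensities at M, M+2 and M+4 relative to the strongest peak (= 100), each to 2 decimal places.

100.00 : 51.86 : 6.72

Expanding (0.7941 + 0.2059)^2:
P(M) = 0.7941^2 = 0.630595
P(M+2) = 2 × 0.7941^1 × 0.2059^1 = 0.327010
P(M+4) = 0.2059^2 = 0.042395
The M peak is largest (0.630595); scaling to 100 gives 100.00 : 51.86 : 6.72.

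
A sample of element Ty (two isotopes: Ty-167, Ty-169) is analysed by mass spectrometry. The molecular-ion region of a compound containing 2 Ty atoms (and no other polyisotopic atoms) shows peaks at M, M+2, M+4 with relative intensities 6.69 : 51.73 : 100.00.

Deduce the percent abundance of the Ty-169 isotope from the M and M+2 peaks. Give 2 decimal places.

Let p = fractional abundance of Ty-167. I(M+2)/I(M) = [C(2,1)·p^1·(1−p)] / p^2 = 2·(1−p)/p = 51.73/6.69 = 7.7324
(1−p)/p = 7.7324/2 = 3.8662  ⇒  p = 1/(1 + 3.8662) = 0.2055
Ty-167: 20.55%, Ty-169: 79.45%.

79.45%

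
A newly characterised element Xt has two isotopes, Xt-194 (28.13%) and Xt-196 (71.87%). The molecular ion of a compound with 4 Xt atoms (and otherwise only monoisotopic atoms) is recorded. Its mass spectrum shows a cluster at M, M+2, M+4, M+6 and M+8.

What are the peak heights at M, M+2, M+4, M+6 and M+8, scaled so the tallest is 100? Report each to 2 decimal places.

Expanding (0.2813 + 0.7187)^4:
P(M) = 0.2813^4 = 0.006262
P(M+2) = 4 × 0.2813^3 × 0.7187^1 = 0.063991
P(M+4) = 6 × 0.2813^2 × 0.7187^2 = 0.245237
P(M+6) = 4 × 0.2813^1 × 0.7187^3 = 0.417708
P(M+8) = 0.7187^4 = 0.266803
The M+6 peak is largest (0.417708); scaling to 100 gives 1.50 : 15.32 : 58.71 : 100.00 : 63.87.

1.50 : 15.32 : 58.71 : 100.00 : 63.87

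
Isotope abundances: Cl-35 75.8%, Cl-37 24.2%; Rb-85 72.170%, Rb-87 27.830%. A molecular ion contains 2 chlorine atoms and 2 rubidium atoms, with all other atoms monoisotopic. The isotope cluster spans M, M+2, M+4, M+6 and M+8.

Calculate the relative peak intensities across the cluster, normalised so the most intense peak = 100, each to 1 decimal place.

70.9 : 100.0 : 52.7 : 12.3 : 1.1

Chlorine pattern (n=2): 0.574564 : 0.366872 : 0.058564
Rubidium pattern (n=2): 0.52085089 : 0.40169822 : 0.07745089
Convolve the two distributions (both contribute in 2-u steps):
  M: 0.574564×0.52085089 = 0.299262
  M+2: 0.574564×0.40169822 + 0.366872×0.52085089 = 0.421887
  M+4: 0.574564×0.07745089 + 0.366872×0.40169822 + 0.058564×0.52085089 = 0.222375
  M+6: 0.366872×0.07745089 + 0.058564×0.40169822 = 0.051940
  M+8: 0.058564×0.07745089 = 0.004536
Scale to base peak (0.421887) = 100: 70.9 : 100.0 : 52.7 : 12.3 : 1.1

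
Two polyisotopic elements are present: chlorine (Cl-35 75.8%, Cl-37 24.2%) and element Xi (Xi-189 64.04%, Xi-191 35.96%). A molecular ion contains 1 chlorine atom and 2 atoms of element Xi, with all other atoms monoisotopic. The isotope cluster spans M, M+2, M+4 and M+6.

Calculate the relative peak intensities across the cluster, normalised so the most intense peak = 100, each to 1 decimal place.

69.3 : 100.0 : 46.7 : 7.0

Chlorine pattern (n=1): 0.7580 : 0.2420
Element Xi pattern (n=2): 0.41011216 : 0.46057568 : 0.12931216
Convolve the two distributions (both contribute in 2-u steps):
  M: 0.7580×0.41011216 = 0.310865
  M+2: 0.7580×0.46057568 + 0.2420×0.41011216 = 0.448364
  M+4: 0.7580×0.12931216 + 0.2420×0.46057568 = 0.209478
  M+6: 0.2420×0.12931216 = 0.031294
Scale to base peak (0.448364) = 100: 69.3 : 100.0 : 46.7 : 7.0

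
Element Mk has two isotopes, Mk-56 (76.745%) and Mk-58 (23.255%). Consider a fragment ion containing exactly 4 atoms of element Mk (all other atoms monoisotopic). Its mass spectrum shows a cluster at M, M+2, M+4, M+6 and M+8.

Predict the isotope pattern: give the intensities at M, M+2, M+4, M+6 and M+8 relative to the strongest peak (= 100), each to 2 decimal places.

Each Mk atom is independently Mk-56 (p = 0.76745) or Mk-58 (q = 0.23255); the cluster is the binomial expansion (p + q)^4.
P(M) = 0.76745^4 = 0.346897
P(M+2) = 4 × 0.76745^3 × 0.23255^1 = 0.420462
P(M+4) = 6 × 0.76745^2 × 0.23255^2 = 0.191110
P(M+6) = 4 × 0.76745^1 × 0.23255^3 = 0.038606
P(M+8) = 0.23255^4 = 0.002925
The M+2 peak is largest (0.420462); scaling to 100 gives 82.50 : 100.00 : 45.45 : 9.18 : 0.70.

82.50 : 100.00 : 45.45 : 9.18 : 0.70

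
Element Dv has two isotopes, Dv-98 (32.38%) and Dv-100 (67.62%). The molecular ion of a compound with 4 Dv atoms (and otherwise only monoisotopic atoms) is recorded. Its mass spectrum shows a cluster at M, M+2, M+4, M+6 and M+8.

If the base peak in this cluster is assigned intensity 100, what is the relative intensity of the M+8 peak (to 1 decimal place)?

52.2

Binomial terms of (0.3238 + 0.6762)^4: M 0.0110, M+2 0.0918, M+4 0.2876, M+6 0.4005, M+8 0.2091 → M+6 is the base peak.
P(M+6) = C(4,3) × 0.3238^1 × 0.6762^3 = 4 × 0.3238 × 0.30919004 = 0.400463 (base)
P(M+8) = C(4,4) × 0.3238^0 × 0.6762^4 = 1 × 1.0000 × 0.20907431 = 0.209074
Relative intensity = 0.209074 / 0.400463 × 100 = 52.2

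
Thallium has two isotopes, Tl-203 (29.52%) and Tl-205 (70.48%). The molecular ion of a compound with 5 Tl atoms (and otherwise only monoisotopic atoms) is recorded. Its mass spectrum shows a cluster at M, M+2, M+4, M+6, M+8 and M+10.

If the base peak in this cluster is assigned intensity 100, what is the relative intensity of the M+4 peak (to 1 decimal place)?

35.1

(0.2952 + 0.7048)^5 gives M 0.0022, M+2 0.0268, M+4 0.1278, M+6 0.3051, M+8 0.3642, M+10 0.1739; the largest is M+8.
P(M+8) = C(5,4) × 0.2952^1 × 0.7048^4 = 5 × 0.2952 × 0.24675365 = 0.364208 (base)
P(M+4) = C(5,2) × 0.2952^3 × 0.7048^2 = 10 × 0.02572463 × 0.49674304 = 0.127785
Relative intensity = 0.127785 / 0.364208 × 100 = 35.1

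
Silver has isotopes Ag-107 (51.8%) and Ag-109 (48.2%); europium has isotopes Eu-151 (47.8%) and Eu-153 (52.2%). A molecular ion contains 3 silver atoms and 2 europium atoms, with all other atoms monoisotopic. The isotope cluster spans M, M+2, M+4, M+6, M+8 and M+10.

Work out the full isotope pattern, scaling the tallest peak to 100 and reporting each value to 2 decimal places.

10.11 : 50.32 : 100.00 : 99.20 : 49.13 : 9.72

Silver pattern (n=3): 0.13899183 : 0.3879965 : 0.3610315 : 0.11198017
Europium pattern (n=2): 0.228484 : 0.499032 : 0.272484
Convolve the two distributions (both contribute in 2-u steps):
  M: 0.13899183×0.228484 = 0.031757
  M+2: 0.13899183×0.499032 + 0.3879965×0.228484 = 0.158012
  M+4: 0.13899183×0.272484 + 0.3879965×0.499032 + 0.3610315×0.228484 = 0.313986
  M+6: 0.3879965×0.272484 + 0.3610315×0.499032 + 0.11198017×0.228484 = 0.311475
  M+8: 0.3610315×0.272484 + 0.11198017×0.499032 = 0.154257
  M+10: 0.11198017×0.272484 = 0.030513
Scale to base peak (0.313986) = 100: 10.11 : 50.32 : 100.00 : 99.20 : 49.13 : 9.72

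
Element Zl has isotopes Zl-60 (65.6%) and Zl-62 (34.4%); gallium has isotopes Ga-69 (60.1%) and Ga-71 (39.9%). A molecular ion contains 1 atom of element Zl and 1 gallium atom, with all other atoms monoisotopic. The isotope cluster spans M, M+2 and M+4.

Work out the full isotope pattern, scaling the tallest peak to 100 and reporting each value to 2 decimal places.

Element Zl pattern (n=1): 0.6560 : 0.3440
Gallium pattern (n=1): 0.6010 : 0.3990
Convolve the two distributions (both contribute in 2-u steps):
  M: 0.6560×0.6010 = 0.394256
  M+2: 0.6560×0.3990 + 0.3440×0.6010 = 0.468488
  M+4: 0.3440×0.3990 = 0.137256
Scale to base peak (0.468488) = 100: 84.15 : 100.00 : 29.30

84.15 : 100.00 : 29.30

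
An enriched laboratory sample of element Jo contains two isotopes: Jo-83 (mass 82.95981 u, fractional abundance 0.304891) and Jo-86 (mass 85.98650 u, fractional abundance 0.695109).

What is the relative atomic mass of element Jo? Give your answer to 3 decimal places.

85.064 u

The abundance-weighted mean is 0.304891 × 82.95981 + 0.695109 × 85.98650
= 25.293699 + 59.769990 = 85.063689 u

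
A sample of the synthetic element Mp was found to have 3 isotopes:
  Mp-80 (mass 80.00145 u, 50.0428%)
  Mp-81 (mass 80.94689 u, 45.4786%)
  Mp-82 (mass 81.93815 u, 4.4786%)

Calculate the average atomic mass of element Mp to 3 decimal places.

80.518 u

Average mass = Σ (abundance × isotope mass) = 0.500428 × 80.00145 + 0.454786 × 80.94689 + 0.044786 × 81.93815
= 40.034966 + 36.813512 + 3.669682 = 80.518160 u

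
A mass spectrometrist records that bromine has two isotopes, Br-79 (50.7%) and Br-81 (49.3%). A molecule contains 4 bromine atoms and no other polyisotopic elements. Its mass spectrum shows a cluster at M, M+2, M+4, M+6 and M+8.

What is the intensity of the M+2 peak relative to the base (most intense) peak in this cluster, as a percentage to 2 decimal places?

(0.507 + 0.493)^4 gives M 0.0661, M+2 0.2570, M+4 0.3749, M+6 0.2430, M+8 0.0591; the largest is M+4.
P(M+4) = C(4,2) × 0.507^2 × 0.493^2 = 6 × 0.257049 × 0.243049 = 0.374853 (base)
P(M+2) = C(4,1) × 0.507^3 × 0.493^1 = 4 × 0.13032384 × 0.4930 = 0.256999
Relative intensity = 0.256999 / 0.374853 × 100 = 68.56

68.56%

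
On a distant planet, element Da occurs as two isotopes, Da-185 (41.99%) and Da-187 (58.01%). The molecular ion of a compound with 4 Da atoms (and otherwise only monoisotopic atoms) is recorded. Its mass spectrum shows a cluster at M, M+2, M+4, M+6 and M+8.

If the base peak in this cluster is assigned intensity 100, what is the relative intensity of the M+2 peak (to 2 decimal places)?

Binomial terms of (0.4199 + 0.5801)^4: M 0.0311, M+2 0.1718, M+4 0.3560, M+6 0.3279, M+8 0.1132 → M+4 is the base peak.
P(M+4) = C(4,2) × 0.4199^2 × 0.5801^2 = 6 × 0.17631601 × 0.33651601 = 0.355999 (base)
P(M+2) = C(4,1) × 0.4199^3 × 0.5801^1 = 4 × 0.07403509 × 0.5801 = 0.171791
Relative intensity = 0.171791 / 0.355999 × 100 = 48.26

48.26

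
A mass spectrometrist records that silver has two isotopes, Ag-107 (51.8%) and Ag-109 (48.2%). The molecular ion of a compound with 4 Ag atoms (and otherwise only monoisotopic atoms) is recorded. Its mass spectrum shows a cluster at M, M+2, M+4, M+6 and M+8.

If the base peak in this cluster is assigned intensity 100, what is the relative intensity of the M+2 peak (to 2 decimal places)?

71.65

Term probabilities: M 0.0720, M+2 0.2680, M+4 0.3740, M+6 0.2320, M+8 0.0540. Base peak = M+4.
P(M+4) = C(4,2) × 0.518^2 × 0.482^2 = 6 × 0.268324 × 0.232324 = 0.374029 (base)
P(M+2) = C(4,1) × 0.518^3 × 0.482^1 = 4 × 0.13899183 × 0.4820 = 0.267976
Relative intensity = 0.267976 / 0.374029 × 100 = 71.65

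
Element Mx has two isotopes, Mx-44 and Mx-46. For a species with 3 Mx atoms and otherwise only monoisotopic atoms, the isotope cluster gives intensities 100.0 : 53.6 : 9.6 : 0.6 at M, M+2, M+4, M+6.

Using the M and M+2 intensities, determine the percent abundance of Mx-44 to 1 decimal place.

If p is the fraction of Mx that is Mx-44, then I(M+2)/I(M) = [C(3,1)·p^2·(1−p)] / p^3 = 3·(1−p)/p = 53.6/100.0 = 0.5360
(1−p)/p = 0.5360/3 = 0.1787  ⇒  p = 1/(1 + 0.1787) = 0.8484
Mx-44: 84.8%, Mx-46: 15.2%.

84.8%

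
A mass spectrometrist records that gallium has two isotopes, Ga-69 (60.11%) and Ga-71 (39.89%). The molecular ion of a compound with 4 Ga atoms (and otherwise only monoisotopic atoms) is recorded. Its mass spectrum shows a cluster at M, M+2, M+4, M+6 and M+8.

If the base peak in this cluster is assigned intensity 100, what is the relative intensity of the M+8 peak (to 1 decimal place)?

7.3

(0.6011 + 0.3989)^4 gives M 0.1306, M+2 0.3465, M+4 0.3450, M+6 0.1526, M+8 0.0253; the largest is M+2.
P(M+2) = C(4,1) × 0.6011^3 × 0.3989^1 = 4 × 0.21719018 × 0.3989 = 0.346549 (base)
P(M+8) = C(4,4) × 0.6011^0 × 0.3989^4 = 1 × 1.0000 × 0.02531956 = 0.025320
Relative intensity = 0.025320 / 0.346549 × 100 = 7.3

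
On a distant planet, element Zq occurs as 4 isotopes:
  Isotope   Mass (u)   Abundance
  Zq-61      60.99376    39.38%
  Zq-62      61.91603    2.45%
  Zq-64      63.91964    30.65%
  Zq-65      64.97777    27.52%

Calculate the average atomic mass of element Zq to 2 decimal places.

Weight each isotope mass by its fractional abundance: 0.3938 × 60.99376 + 0.0245 × 61.91603 + 0.3065 × 63.91964 + 0.2752 × 64.97777
= 24.019343 + 1.516943 + 19.591370 + 17.881882 = 63.009538 u

63.01 u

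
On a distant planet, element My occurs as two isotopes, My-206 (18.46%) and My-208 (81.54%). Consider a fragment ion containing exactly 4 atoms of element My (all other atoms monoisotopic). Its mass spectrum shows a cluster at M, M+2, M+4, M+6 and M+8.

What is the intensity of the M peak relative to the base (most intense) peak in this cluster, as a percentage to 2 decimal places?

Term probabilities: M 0.0012, M+2 0.0205, M+4 0.1359, M+6 0.4003, M+8 0.4421. Base peak = M+8.
P(M+8) = C(4,4) × 0.1846^0 × 0.8154^4 = 1 × 1.0000 × 0.44206164 = 0.442062 (base)
P(M) = C(4,0) × 0.1846^4 × 0.8154^0 = 1 × 0.00116125 × 1.0000 = 0.001161
Relative intensity = 0.001161 / 0.442062 × 100 = 0.26

0.26%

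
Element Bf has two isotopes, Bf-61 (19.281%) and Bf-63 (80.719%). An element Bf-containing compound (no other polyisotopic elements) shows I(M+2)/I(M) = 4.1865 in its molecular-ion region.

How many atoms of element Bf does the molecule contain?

1

With n Bf atoms, P(M+2)/P(M) = C(n,1)·p^(n−1)q / p^n = n·q/p = n · 0.80719/0.19281.
n = 4.1865 × 0.19281/0.80719 = 1.00 ≈ 1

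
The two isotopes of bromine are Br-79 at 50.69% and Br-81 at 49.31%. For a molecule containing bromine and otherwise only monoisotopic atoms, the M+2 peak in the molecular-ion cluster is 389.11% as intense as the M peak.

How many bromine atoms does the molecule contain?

4

The M+2/M ratio from n Br atoms is n · q/p = n · 0.4931/0.5069.
n = 3.8911 × 0.5069/0.4931 = 4.00 ≈ 4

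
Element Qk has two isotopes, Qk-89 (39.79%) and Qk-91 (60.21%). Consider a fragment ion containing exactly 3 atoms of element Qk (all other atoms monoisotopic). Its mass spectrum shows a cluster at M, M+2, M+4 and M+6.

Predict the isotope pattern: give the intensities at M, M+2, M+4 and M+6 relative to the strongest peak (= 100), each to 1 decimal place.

14.6 : 66.1 : 100.0 : 50.4

Expanding (0.3979 + 0.6021)^3:
P(M) = 0.3979^3 = 0.062997
P(M+2) = 3 × 0.3979^2 × 0.6021^1 = 0.285981
P(M+4) = 3 × 0.3979^1 × 0.6021^2 = 0.432745
P(M+6) = 0.6021^3 = 0.218276
The M+4 peak is largest (0.432745); scaling to 100 gives 14.6 : 66.1 : 100.0 : 50.4.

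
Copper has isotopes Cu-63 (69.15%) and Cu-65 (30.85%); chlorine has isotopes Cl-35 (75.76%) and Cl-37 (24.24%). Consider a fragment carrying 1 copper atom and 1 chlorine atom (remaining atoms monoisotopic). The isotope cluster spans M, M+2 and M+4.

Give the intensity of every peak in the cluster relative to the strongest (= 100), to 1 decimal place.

100.0 : 76.6 : 14.3

Copper pattern (n=1): 0.6915 : 0.3085
Chlorine pattern (n=1): 0.7576 : 0.2424
Convolve the two distributions (both contribute in 2-u steps):
  M: 0.6915×0.7576 = 0.523880
  M+2: 0.6915×0.2424 + 0.3085×0.7576 = 0.401339
  M+4: 0.3085×0.2424 = 0.074780
Scale to base peak (0.523880) = 100: 100.0 : 76.6 : 14.3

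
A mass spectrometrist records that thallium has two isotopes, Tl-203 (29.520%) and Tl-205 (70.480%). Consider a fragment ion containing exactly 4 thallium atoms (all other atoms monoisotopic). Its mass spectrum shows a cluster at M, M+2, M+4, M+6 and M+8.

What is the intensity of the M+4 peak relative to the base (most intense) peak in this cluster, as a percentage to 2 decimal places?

Term probabilities: M 0.0076, M+2 0.0725, M+4 0.2597, M+6 0.4134, M+8 0.2468. Base peak = M+6.
P(M+6) = C(4,3) × 0.29520^1 × 0.70480^3 = 4 × 0.2952 × 0.35010449 = 0.413403 (base)
P(M+4) = C(4,2) × 0.29520^2 × 0.70480^2 = 6 × 0.08714304 × 0.49674304 = 0.259726
Relative intensity = 0.259726 / 0.413403 × 100 = 62.83

62.83%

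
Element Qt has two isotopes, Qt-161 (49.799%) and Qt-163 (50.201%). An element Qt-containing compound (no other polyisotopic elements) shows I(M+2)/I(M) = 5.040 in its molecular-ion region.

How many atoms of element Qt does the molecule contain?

5

For n independent Qt atoms, I(M+2)/I(M) = n · (abundance Qt-163) / (abundance Qt-161) = n · 0.50201/0.49799.
n = 5.040 × 0.49799/0.50201 = 5.00 ≈ 5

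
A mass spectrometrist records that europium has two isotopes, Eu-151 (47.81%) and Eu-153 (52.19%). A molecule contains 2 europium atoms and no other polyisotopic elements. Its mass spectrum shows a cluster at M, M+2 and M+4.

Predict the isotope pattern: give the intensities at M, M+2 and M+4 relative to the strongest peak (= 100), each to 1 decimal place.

Expanding (0.4781 + 0.5219)^2:
P(M) = 0.4781^2 = 0.228580
P(M+2) = 2 × 0.4781^1 × 0.5219^1 = 0.499041
P(M+4) = 0.5219^2 = 0.272380
The M+2 peak is largest (0.499041); scaling to 100 gives 45.8 : 100.0 : 54.6.

45.8 : 100.0 : 54.6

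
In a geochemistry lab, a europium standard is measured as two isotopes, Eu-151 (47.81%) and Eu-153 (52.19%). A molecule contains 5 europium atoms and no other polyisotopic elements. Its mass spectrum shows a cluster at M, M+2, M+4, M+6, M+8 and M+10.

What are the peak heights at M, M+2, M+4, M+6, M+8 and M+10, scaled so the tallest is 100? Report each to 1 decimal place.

7.7 : 42.0 : 91.6 : 100.0 : 54.6 : 11.9

Each Eu atom is independently Eu-151 (p = 0.4781) or Eu-153 (q = 0.5219); the cluster is the binomial expansion (p + q)^5.
P(M) = 0.4781^5 = 0.024980
P(M+2) = 5 × 0.4781^4 × 0.5219^1 = 0.136343
P(M+4) = 10 × 0.4781^3 × 0.5219^2 = 0.297667
P(M+6) = 10 × 0.4781^2 × 0.5219^3 = 0.324937
P(M+8) = 5 × 0.4781^1 × 0.5219^4 = 0.177353
P(M+10) = 0.5219^5 = 0.038720
The M+6 peak is largest (0.324937); scaling to 100 gives 7.7 : 42.0 : 91.6 : 100.0 : 54.6 : 11.9.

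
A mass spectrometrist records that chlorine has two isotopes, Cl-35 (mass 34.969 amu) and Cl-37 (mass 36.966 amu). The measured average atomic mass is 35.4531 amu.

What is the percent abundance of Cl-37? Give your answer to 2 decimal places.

Writing the weighted mean with unknown fraction x of Cl-35:
34.969·x + 36.966·(1 − x) = 35.4531
(34.969 − 36.966)·x = 35.4531 − 36.966
x = -1.5129 / -1.997 = 0.75759 → 75.76% Cl-35, 24.24% Cl-37.

24.24%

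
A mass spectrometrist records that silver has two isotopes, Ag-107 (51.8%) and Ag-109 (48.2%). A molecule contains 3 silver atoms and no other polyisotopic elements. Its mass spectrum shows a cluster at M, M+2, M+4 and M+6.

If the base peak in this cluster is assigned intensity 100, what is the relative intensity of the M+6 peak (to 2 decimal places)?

Term probabilities: M 0.1390, M+2 0.3880, M+4 0.3610, M+6 0.1120. Base peak = M+2.
P(M+2) = C(3,1) × 0.518^2 × 0.482^1 = 3 × 0.268324 × 0.4820 = 0.387997 (base)
P(M+6) = C(3,3) × 0.518^0 × 0.482^3 = 1 × 1.0000 × 0.11198017 = 0.111980
Relative intensity = 0.111980 / 0.387997 × 100 = 28.86

28.86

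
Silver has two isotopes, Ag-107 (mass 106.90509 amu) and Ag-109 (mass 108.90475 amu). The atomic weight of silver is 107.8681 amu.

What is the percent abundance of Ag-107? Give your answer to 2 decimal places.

Let x be the fractional abundance of Ag-107; then Ag-109 has abundance 1 − x.
106.90509·x + 108.90475·(1 − x) = 107.8681
(106.90509 − 108.90475)·x = 107.8681 − 108.90475
x = -1.03665 / -1.99966 = 0.51841 → 51.84% Ag-107, 48.16% Ag-109.

51.84%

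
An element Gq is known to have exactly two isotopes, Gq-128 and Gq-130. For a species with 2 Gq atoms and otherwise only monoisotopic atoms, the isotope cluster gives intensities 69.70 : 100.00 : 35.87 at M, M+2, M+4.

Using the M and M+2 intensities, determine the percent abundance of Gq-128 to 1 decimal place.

58.2%

If p is the fraction of Gq that is Gq-128, then I(M+2)/I(M) = [C(2,1)·p^1·(1−p)] / p^2 = 2·(1−p)/p = 100.00/69.70 = 1.4347
(1−p)/p = 1.4347/2 = 0.7174  ⇒  p = 1/(1 + 0.7174) = 0.5823
Gq-128: 58.2%, Gq-130: 41.8%.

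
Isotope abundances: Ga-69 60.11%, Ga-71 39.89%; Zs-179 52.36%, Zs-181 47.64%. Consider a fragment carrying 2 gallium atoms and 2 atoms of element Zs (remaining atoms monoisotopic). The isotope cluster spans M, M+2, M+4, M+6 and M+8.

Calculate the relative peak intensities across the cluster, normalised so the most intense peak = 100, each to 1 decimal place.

27.1 : 85.4 : 100.0 : 51.6 : 9.9

Gallium pattern (n=2): 0.36132121 : 0.47955758 : 0.15912121
Element Zs pattern (n=2): 0.27415696 : 0.49888608 : 0.22695696
Convolve the two distributions (both contribute in 2-u steps):
  M: 0.36132121×0.27415696 = 0.099059
  M+2: 0.36132121×0.49888608 + 0.47955758×0.27415696 = 0.311732
  M+4: 0.36132121×0.22695696 + 0.47955758×0.49888608 + 0.15912121×0.27415696 = 0.364873
  M+6: 0.47955758×0.22695696 + 0.15912121×0.49888608 = 0.188222
  M+8: 0.15912121×0.22695696 = 0.036114
Scale to base peak (0.364873) = 100: 27.1 : 85.4 : 100.0 : 51.6 : 9.9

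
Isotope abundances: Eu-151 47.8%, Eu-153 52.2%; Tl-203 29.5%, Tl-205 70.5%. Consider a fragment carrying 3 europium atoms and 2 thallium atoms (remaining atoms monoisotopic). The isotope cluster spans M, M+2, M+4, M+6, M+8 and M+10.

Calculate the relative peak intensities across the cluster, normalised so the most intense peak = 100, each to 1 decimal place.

2.7 : 21.7 : 67.2 : 100.0 : 71.8 : 20.0

Europium pattern (n=3): 0.10921535 : 0.35780594 : 0.39074206 : 0.14223665
Thallium pattern (n=2): 0.087025 : 0.41595 : 0.497025
Convolve the two distributions (both contribute in 2-u steps):
  M: 0.10921535×0.087025 = 0.009504
  M+2: 0.10921535×0.41595 + 0.35780594×0.087025 = 0.076566
  M+4: 0.10921535×0.497025 + 0.35780594×0.41595 + 0.39074206×0.087025 = 0.237116
  M+6: 0.35780594×0.497025 + 0.39074206×0.41595 + 0.14223665×0.087025 = 0.352746
  M+8: 0.39074206×0.497025 + 0.14223665×0.41595 = 0.253372
  M+10: 0.14223665×0.497025 = 0.070695
Scale to base peak (0.352746) = 100: 2.7 : 21.7 : 67.2 : 100.0 : 71.8 : 20.0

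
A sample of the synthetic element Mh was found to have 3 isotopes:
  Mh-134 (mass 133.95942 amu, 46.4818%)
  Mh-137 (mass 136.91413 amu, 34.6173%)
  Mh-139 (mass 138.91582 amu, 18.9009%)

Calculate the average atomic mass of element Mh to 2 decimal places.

135.92 amu

Weight each isotope mass by its fractional abundance: 0.464818 × 133.95942 + 0.346173 × 136.91413 + 0.189009 × 138.91582
= 62.266750 + 47.395975 + 26.256340 = 135.919065 amu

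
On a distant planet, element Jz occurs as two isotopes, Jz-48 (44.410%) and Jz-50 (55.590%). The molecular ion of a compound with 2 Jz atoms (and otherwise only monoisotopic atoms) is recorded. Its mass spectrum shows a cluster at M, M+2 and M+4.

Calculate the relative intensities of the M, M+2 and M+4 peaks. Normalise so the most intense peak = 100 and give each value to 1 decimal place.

The 2 Jz atoms are independent, so intensities follow the terms of (0.44410 + 0.55590)^2.
P(M) = 0.44410^2 = 0.197225
P(M+2) = 2 × 0.44410^1 × 0.55590^1 = 0.493750
P(M+4) = 0.55590^2 = 0.309025
The M+2 peak is largest (0.493750); scaling to 100 gives 39.9 : 100.0 : 62.6.

39.9 : 100.0 : 62.6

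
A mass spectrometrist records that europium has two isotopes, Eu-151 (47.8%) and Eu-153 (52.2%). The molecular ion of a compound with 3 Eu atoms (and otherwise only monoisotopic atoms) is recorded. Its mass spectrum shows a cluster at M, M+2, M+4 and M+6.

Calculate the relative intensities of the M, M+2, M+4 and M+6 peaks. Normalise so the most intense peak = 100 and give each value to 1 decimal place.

28.0 : 91.6 : 100.0 : 36.4

The 3 Eu atoms are independent, so intensities follow the terms of (0.478 + 0.522)^3.
P(M) = 0.478^3 = 0.109215
P(M+2) = 3 × 0.478^2 × 0.522^1 = 0.357806
P(M+4) = 3 × 0.478^1 × 0.522^2 = 0.390742
P(M+6) = 0.522^3 = 0.142237
The M+4 peak is largest (0.390742); scaling to 100 gives 28.0 : 91.6 : 100.0 : 36.4.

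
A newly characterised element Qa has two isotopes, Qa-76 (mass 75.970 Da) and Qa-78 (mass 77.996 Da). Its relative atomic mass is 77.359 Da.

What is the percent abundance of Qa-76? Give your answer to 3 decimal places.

31.441%

Writing the weighted mean with unknown fraction x of Qa-76:
75.970·x + 77.996·(1 − x) = 77.359
(75.970 − 77.996)·x = 77.359 − 77.996
x = -0.637 / -2.026 = 0.31441 → 31.441% Qa-76, 68.559% Qa-78.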